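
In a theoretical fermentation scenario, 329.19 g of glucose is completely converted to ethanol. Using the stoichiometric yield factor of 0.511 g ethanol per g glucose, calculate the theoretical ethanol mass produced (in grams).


Theoretical ethanol yield: m_EtOH = 0.511 * m_glucose
m_EtOH = 0.511 * 329.19 = 168.2161 g

168.2161 g


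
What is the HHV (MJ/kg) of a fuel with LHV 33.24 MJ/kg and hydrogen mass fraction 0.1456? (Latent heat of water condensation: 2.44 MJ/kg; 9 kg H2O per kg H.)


HHV = LHV + H_frac * 9 * 2.44
= 33.24 + 0.1456 * 9 * 2.44
= 36.4374 MJ/kg

36.4374 MJ/kg


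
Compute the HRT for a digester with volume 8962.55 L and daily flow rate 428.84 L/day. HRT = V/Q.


HRT = V / Q
= 8962.55 / 428.84
= 20.8995 days

20.8995 days


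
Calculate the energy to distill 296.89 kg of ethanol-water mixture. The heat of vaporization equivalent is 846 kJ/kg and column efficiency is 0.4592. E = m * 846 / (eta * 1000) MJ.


E = m * 846 / (eta * 1000)
= 296.89 * 846 / (0.4592 * 1000)
= 546.9707 MJ

546.9707 MJ


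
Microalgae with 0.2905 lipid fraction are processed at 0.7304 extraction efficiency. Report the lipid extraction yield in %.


Y = lipid_content * extraction_eff * 100
= 0.2905 * 0.7304 * 100
= 21.2181%

21.2181%


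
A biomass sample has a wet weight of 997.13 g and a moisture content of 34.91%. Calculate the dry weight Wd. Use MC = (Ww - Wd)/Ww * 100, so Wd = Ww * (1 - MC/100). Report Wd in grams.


Wd = Ww * (1 - MC/100)
= 997.13 * (1 - 34.91/100)
= 649.0319 g

649.0319 g


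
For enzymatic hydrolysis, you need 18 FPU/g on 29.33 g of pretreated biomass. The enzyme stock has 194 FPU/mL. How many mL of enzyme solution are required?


V = dosage * m_sub / activity
V = 18 * 29.33 / 194
V = 2.7213 mL

2.7213 mL


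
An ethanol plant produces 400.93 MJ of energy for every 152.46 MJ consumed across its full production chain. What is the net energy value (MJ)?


NEV = E_out - E_in
= 400.93 - 152.46
= 248.4700 MJ

248.4700 MJ


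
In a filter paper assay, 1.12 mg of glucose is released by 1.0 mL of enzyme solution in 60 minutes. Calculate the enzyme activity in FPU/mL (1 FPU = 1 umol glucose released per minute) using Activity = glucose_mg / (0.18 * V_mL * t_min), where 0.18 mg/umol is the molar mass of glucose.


Activity = glucose_mg / (0.18 mg/umol * V_mL * t_min)
= 1.12 / (0.18 * 1.0 * 60)
= 0.1037 FPU/mL

0.1037 FPU/mL


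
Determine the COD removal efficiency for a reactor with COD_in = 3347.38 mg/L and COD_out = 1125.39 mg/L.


eta = (COD_in - COD_out) / COD_in * 100
= (3347.38 - 1125.39) / 3347.38 * 100
= 66.3800%

66.3800%


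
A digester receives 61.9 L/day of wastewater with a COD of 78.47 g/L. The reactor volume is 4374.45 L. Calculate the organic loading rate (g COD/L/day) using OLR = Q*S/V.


OLR = Q * S / V
= 61.9 * 78.47 / 4374.45
= 1.1104 g/L/day

1.1104 g/L/day


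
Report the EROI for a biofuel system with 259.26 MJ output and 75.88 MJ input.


EROI = E_out / E_in
= 259.26 / 75.88
= 3.4167

3.4167


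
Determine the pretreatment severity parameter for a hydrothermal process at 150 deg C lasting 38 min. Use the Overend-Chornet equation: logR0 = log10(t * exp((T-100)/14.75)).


logR0 = log10(t * exp((T - 100) / 14.75))
= log10(38 * exp((150 - 100) / 14.75))
= 3.0520

3.0520


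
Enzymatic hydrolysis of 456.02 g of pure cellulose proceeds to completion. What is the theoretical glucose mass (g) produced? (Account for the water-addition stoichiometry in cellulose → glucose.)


glucose = cellulose * 180/162
= 456.02 * 180/162
= 506.6889 g

506.6889 g


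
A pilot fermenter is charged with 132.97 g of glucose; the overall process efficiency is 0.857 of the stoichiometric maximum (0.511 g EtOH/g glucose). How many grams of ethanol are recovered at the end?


Actual ethanol: m = 0.511 * 132.97 * 0.857
m = 58.2312 g

58.2312 g


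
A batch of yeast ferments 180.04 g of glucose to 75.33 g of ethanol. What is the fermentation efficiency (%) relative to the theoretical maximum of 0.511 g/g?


Fermentation efficiency = (actual / (0.511 * glucose)) * 100
= (75.33 / (0.511 * 180.04)) * 100
= 81.8800%

81.8800%


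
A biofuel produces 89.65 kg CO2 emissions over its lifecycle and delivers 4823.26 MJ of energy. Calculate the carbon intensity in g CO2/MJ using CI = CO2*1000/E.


CI = CO2 * 1000 / E
= 89.65 * 1000 / 4823.26
= 18.5870 g CO2/MJ

18.5870 g CO2/MJ


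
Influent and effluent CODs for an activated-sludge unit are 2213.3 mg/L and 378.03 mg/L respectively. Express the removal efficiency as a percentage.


eta = (COD_in - COD_out) / COD_in * 100
= (2213.3 - 378.03) / 2213.3 * 100
= 82.9201%

82.9201%


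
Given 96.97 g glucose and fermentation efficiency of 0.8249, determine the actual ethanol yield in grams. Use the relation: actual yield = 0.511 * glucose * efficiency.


Actual ethanol: m = 0.511 * 96.97 * 0.8249
m = 40.8752 g

40.8752 g


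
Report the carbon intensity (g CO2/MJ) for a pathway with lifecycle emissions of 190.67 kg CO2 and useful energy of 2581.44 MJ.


CI = CO2 * 1000 / E
= 190.67 * 1000 / 2581.44
= 73.8619 g CO2/MJ

73.8619 g CO2/MJ


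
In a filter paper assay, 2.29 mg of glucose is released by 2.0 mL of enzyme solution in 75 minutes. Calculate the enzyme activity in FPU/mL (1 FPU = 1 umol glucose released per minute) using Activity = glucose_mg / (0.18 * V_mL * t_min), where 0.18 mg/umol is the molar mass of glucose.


Activity = glucose_mg / (0.18 mg/umol * V_mL * t_min)
= 2.29 / (0.18 * 2.0 * 75)
= 0.0848 FPU/mL

0.0848 FPU/mL


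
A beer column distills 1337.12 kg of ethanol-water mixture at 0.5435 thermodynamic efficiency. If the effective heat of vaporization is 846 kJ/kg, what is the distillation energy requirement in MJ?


E = m * 846 / (eta * 1000)
= 1337.12 * 846 / (0.5435 * 1000)
= 2081.3312 MJ

2081.3312 MJ


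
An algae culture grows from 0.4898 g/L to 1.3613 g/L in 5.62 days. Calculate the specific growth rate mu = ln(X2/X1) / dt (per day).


mu = ln(X2/X1) / dt
= ln(1.3613/0.4898) / 5.62
= 0.1819 per day

0.1819 per day


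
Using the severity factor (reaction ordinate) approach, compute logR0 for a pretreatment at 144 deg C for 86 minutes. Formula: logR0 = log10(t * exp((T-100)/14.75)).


logR0 = log10(t * exp((T - 100) / 14.75))
= log10(86 * exp((144 - 100) / 14.75))
= 3.2300

3.2300


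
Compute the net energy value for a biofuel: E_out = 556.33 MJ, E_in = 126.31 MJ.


NEV = E_out - E_in
= 556.33 - 126.31
= 430.0200 MJ

430.0200 MJ


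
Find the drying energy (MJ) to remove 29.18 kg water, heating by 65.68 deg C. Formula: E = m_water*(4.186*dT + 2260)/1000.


E = m_water * (4.186 * dT + 2260) / 1000
= 29.18 * (4.186 * 65.68 + 2260) / 1000
= 73.9694 MJ

73.9694 MJ


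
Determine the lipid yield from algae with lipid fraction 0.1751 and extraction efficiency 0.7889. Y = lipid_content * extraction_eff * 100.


Y = lipid_content * extraction_eff * 100
= 0.1751 * 0.7889 * 100
= 13.8136%

13.8136%


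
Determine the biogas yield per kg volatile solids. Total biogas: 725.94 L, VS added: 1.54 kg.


Y = V / VS
= 725.94 / 1.54
= 471.3896 L/kg VS

471.3896 L/kg VS


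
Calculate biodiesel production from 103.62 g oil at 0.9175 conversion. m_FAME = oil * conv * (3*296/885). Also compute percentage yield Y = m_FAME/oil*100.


m_FAME = oil * conv * (3 * 296 / 885) = oil * conv * (888/885)
= 103.62 * 0.9175 * 888 / 885
= 95.3936 g
Y = m_FAME / oil * 100 = conv * (888/885) * 100
= 0.9175 * 888 / 885 * 100
= 92.06%

95.3936 g FAME; Y = 92.06%


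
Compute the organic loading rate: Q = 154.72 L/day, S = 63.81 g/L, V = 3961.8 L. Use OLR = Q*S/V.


OLR = Q * S / V
= 154.72 * 63.81 / 3961.8
= 2.4920 g/L/day

2.4920 g/L/day


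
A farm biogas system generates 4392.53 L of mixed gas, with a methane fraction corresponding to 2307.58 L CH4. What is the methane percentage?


CH4% = V_CH4 / V_total * 100
= 2307.58 / 4392.53 * 100
= 52.5342%

52.5342%


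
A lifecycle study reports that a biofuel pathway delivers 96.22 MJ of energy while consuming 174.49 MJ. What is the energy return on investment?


EROI = E_out / E_in
= 96.22 / 174.49
= 0.5514

0.5514


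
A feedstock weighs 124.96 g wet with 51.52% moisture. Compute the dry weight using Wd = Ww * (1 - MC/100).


Wd = Ww * (1 - MC/100)
= 124.96 * (1 - 51.52/100)
= 60.5806 g

60.5806 g


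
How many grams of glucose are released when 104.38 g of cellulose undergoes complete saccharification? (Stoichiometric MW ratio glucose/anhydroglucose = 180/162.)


glucose = cellulose * 180/162
= 104.38 * 180/162
= 115.9778 g

115.9778 g


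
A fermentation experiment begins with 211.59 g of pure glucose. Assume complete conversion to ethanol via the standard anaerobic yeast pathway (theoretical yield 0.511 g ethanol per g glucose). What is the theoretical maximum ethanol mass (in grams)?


Theoretical ethanol yield: m_EtOH = 0.511 * m_glucose
m_EtOH = 0.511 * 211.59 = 108.1225 g

108.1225 g


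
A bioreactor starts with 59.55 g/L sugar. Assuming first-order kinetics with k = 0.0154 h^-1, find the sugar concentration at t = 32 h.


S = S0 * exp(-k * t)
S = 59.55 * exp(-0.0154 * 32)
S = 36.3799 g/L

36.3799 g/L


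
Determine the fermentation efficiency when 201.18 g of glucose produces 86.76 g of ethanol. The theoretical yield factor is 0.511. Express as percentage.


Fermentation efficiency = (actual / (0.511 * glucose)) * 100
= (86.76 / (0.511 * 201.18)) * 100
= 84.3944%

84.3944%


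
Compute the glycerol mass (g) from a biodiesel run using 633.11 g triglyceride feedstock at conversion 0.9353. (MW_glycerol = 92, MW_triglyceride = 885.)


glycerol = oil * conv * (92/885)
= 633.11 * 0.9353 * 92 / 885
= 61.5566 g

61.5566 g


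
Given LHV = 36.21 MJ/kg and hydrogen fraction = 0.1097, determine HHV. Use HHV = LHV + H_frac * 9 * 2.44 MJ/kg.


HHV = LHV + H_frac * 9 * 2.44
= 36.21 + 0.1097 * 9 * 2.44
= 38.6190 MJ/kg

38.6190 MJ/kg


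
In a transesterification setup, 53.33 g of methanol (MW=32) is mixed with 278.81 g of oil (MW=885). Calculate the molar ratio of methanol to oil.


Molar ratio = n_MeOH / n_oil = (MeOH/32) / (oil/885) = (MeOH * 885) / (32 * oil)
= (53.33 * 885) / (32 * 278.81)
= 5.2900

5.2900


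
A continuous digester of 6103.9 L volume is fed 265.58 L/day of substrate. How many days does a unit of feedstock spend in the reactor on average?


HRT = V / Q
= 6103.9 / 265.58
= 22.9833 days

22.9833 days


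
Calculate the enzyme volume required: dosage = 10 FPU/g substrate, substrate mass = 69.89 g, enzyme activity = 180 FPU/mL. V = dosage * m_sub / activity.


V = dosage * m_sub / activity
V = 10 * 69.89 / 180
V = 3.8828 mL

3.8828 mL


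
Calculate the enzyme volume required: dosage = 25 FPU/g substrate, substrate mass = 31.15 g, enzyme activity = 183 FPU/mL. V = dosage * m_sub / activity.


V = dosage * m_sub / activity
V = 25 * 31.15 / 183
V = 4.2555 mL

4.2555 mL


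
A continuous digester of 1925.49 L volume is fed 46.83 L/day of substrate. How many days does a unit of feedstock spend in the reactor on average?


HRT = V / Q
= 1925.49 / 46.83
= 41.1166 days

41.1166 days


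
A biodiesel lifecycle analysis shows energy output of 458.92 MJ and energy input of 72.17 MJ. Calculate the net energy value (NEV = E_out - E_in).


NEV = E_out - E_in
= 458.92 - 72.17
= 386.7500 MJ

386.7500 MJ


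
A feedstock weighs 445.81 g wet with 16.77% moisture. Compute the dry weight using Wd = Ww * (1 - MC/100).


Wd = Ww * (1 - MC/100)
= 445.81 * (1 - 16.77/100)
= 371.0477 g

371.0477 g


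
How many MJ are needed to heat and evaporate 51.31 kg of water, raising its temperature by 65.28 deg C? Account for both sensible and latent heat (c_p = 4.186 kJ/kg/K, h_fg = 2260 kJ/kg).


E = m_water * (4.186 * dT + 2260) / 1000
= 51.31 * (4.186 * 65.28 + 2260) / 1000
= 129.9817 MJ

129.9817 MJ


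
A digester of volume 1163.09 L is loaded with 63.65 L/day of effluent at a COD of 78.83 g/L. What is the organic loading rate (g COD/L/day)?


OLR = Q * S / V
= 63.65 * 78.83 / 1163.09
= 4.3140 g/L/day

4.3140 g/L/day


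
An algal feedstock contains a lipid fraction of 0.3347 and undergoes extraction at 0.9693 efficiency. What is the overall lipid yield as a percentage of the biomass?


Y = lipid_content * extraction_eff * 100
= 0.3347 * 0.9693 * 100
= 32.4425%

32.4425%


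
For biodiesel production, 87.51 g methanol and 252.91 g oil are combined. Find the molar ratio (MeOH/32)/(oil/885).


Molar ratio = n_MeOH / n_oil = (MeOH/32) / (oil/885) = (MeOH * 885) / (32 * oil)
= (87.51 * 885) / (32 * 252.91)
= 9.5694

9.5694


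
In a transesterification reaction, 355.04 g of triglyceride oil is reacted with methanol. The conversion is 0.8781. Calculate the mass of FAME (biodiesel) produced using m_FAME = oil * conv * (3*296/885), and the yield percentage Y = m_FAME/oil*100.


m_FAME = oil * conv * (3 * 296 / 885) = oil * conv * (888/885)
= 355.04 * 0.8781 * 888 / 885
= 312.8174 g
Y = m_FAME / oil * 100 = conv * (888/885) * 100
= 0.8781 * 888 / 885 * 100
= 88.11%

312.8174 g FAME; Y = 88.11%


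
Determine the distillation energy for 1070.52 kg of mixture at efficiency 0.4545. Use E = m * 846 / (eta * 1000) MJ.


E = m * 846 / (eta * 1000)
= 1070.52 * 846 / (0.4545 * 1000)
= 1992.6511 MJ

1992.6511 MJ


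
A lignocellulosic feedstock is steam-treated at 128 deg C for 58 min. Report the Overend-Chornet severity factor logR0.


logR0 = log10(t * exp((T - 100) / 14.75))
= log10(58 * exp((128 - 100) / 14.75))
= 2.5879

2.5879


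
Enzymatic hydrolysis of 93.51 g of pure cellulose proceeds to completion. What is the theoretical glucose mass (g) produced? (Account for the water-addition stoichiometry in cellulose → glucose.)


glucose = cellulose * 180/162
= 93.51 * 180/162
= 103.9000 g

103.9000 g


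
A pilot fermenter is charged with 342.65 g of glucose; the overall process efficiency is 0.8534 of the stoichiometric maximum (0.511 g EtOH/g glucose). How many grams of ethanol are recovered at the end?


Actual ethanol: m = 0.511 * 342.65 * 0.8534
m = 149.4253 g

149.4253 g


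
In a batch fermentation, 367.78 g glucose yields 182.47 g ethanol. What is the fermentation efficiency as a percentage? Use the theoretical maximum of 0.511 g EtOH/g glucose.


Fermentation efficiency = (actual / (0.511 * glucose)) * 100
= (182.47 / (0.511 * 367.78)) * 100
= 97.0918%

97.0918%


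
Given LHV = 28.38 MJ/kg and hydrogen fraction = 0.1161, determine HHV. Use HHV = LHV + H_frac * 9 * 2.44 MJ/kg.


HHV = LHV + H_frac * 9 * 2.44
= 28.38 + 0.1161 * 9 * 2.44
= 30.9296 MJ/kg

30.9296 MJ/kg


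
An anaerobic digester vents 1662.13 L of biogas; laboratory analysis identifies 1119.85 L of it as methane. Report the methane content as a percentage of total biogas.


CH4% = V_CH4 / V_total * 100
= 1119.85 / 1662.13 * 100
= 67.3744%

67.3744%


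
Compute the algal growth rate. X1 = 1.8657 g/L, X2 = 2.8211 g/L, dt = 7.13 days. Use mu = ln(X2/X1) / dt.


mu = ln(X2/X1) / dt
= ln(2.8211/1.8657) / 7.13
= 0.0580 per day

0.0580 per day


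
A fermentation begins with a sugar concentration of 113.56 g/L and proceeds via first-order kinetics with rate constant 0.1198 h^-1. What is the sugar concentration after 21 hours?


S = S0 * exp(-k * t)
S = 113.56 * exp(-0.1198 * 21)
S = 9.1754 g/L

9.1754 g/L


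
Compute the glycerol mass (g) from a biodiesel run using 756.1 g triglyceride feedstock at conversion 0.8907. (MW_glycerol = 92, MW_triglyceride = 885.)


glycerol = oil * conv * (92/885)
= 756.1 * 0.8907 * 92 / 885
= 70.0092 g

70.0092 g


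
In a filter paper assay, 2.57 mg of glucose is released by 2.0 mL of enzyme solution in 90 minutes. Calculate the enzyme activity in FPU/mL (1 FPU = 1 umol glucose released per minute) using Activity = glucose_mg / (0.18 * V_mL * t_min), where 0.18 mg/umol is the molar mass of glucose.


Activity = glucose_mg / (0.18 mg/umol * V_mL * t_min)
= 2.57 / (0.18 * 2.0 * 90)
= 0.0793 FPU/mL

0.0793 FPU/mL


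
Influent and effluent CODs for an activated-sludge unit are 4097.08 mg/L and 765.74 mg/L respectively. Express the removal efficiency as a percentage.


eta = (COD_in - COD_out) / COD_in * 100
= (4097.08 - 765.74) / 4097.08 * 100
= 81.3101%

81.3101%


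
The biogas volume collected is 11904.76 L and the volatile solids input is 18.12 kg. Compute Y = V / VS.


Y = V / VS
= 11904.76 / 18.12
= 656.9956 L/kg VS

656.9956 L/kg VS


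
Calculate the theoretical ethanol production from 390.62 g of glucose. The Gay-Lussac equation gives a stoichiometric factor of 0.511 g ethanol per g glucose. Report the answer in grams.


Theoretical ethanol yield: m_EtOH = 0.511 * m_glucose
m_EtOH = 0.511 * 390.62 = 199.6068 g

199.6068 g


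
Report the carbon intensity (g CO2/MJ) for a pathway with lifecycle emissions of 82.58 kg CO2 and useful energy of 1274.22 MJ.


CI = CO2 * 1000 / E
= 82.58 * 1000 / 1274.22
= 64.8083 g CO2/MJ

64.8083 g CO2/MJ


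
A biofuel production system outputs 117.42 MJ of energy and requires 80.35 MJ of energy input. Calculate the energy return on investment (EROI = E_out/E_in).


EROI = E_out / E_in
= 117.42 / 80.35
= 1.4614

1.4614


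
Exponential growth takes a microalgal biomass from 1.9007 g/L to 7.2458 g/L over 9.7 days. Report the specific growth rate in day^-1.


mu = ln(X2/X1) / dt
= ln(7.2458/1.9007) / 9.7
= 0.1380 per day

0.1380 per day


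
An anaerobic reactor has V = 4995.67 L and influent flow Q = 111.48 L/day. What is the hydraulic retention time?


HRT = V / Q
= 4995.67 / 111.48
= 44.8123 days

44.8123 days


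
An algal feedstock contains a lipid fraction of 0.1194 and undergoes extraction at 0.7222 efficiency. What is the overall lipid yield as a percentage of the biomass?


Y = lipid_content * extraction_eff * 100
= 0.1194 * 0.7222 * 100
= 8.6231%

8.6231%


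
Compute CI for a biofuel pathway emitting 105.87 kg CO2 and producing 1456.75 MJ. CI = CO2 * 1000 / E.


CI = CO2 * 1000 / E
= 105.87 * 1000 / 1456.75
= 72.6755 g CO2/MJ

72.6755 g CO2/MJ


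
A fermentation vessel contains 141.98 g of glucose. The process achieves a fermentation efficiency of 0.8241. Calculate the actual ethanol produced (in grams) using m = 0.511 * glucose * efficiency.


Actual ethanol: m = 0.511 * 141.98 * 0.8241
m = 59.7899 g

59.7899 g


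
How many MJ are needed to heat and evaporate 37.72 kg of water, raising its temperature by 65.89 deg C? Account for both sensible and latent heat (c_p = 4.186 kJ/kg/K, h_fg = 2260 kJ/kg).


E = m_water * (4.186 * dT + 2260) / 1000
= 37.72 * (4.186 * 65.89 + 2260) / 1000
= 95.6510 MJ

95.6510 MJ


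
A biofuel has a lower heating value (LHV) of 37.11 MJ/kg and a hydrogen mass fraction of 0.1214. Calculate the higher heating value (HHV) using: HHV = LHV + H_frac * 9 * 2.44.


HHV = LHV + H_frac * 9 * 2.44
= 37.11 + 0.1214 * 9 * 2.44
= 39.7759 MJ/kg

39.7759 MJ/kg


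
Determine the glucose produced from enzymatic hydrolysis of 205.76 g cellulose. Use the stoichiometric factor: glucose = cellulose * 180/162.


glucose = cellulose * 180/162
= 205.76 * 180/162
= 228.6222 g

228.6222 g


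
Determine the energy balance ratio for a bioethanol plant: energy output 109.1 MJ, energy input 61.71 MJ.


EROI = E_out / E_in
= 109.1 / 61.71
= 1.7679

1.7679


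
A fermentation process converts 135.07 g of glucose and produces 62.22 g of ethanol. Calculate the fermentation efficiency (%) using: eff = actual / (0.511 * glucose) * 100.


Fermentation efficiency = (actual / (0.511 * glucose)) * 100
= (62.22 / (0.511 * 135.07)) * 100
= 90.1468%

90.1468%


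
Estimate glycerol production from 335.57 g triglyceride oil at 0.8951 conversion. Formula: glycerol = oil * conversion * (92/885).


glycerol = oil * conv * (92/885)
= 335.57 * 0.8951 * 92 / 885
= 31.2248 g

31.2248 g


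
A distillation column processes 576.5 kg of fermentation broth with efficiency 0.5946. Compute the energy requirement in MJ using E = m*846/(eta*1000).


E = m * 846 / (eta * 1000)
= 576.5 * 846 / (0.5946 * 1000)
= 820.2472 MJ

820.2472 MJ


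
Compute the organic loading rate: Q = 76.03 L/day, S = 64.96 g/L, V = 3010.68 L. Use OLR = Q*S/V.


OLR = Q * S / V
= 76.03 * 64.96 / 3010.68
= 1.6405 g/L/day

1.6405 g/L/day


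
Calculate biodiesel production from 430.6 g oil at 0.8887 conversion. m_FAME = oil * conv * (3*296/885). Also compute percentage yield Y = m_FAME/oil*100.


m_FAME = oil * conv * (3 * 296 / 885) = oil * conv * (888/885)
= 430.6 * 0.8887 * 888 / 885
= 383.9714 g
Y = m_FAME / oil * 100 = conv * (888/885) * 100
= 0.8887 * 888 / 885 * 100
= 89.17%

383.9714 g FAME; Y = 89.17%


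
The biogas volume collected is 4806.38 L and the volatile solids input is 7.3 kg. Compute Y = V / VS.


Y = V / VS
= 4806.38 / 7.3
= 658.4082 L/kg VS

658.4082 L/kg VS


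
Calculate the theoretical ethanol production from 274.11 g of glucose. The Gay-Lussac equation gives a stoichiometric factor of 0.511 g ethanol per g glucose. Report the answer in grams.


Theoretical ethanol yield: m_EtOH = 0.511 * m_glucose
m_EtOH = 0.511 * 274.11 = 140.0702 g

140.0702 g


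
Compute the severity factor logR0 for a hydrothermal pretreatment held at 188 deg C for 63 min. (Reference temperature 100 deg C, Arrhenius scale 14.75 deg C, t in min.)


logR0 = log10(t * exp((T - 100) / 14.75))
= log10(63 * exp((188 - 100) / 14.75))
= 4.3904

4.3904


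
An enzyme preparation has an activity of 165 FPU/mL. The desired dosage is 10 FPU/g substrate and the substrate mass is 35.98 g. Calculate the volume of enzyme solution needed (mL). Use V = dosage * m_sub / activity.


V = dosage * m_sub / activity
V = 10 * 35.98 / 165
V = 2.1806 mL

2.1806 mL


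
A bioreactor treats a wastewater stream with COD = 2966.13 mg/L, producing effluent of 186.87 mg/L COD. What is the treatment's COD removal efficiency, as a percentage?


eta = (COD_in - COD_out) / COD_in * 100
= (2966.13 - 186.87) / 2966.13 * 100
= 93.6999%

93.6999%


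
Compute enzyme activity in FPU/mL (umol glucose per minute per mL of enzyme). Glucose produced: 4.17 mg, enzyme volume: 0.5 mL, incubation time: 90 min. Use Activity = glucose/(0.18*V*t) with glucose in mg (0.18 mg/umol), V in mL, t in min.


Activity = glucose_mg / (0.18 mg/umol * V_mL * t_min)
= 4.17 / (0.18 * 0.5 * 90)
= 0.5148 FPU/mL

0.5148 FPU/mL


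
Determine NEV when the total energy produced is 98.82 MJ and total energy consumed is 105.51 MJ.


NEV = E_out - E_in
= 98.82 - 105.51
= -6.6900 MJ

-6.6900 MJ


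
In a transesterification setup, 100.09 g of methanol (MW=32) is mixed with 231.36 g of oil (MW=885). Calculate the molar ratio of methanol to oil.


Molar ratio = n_MeOH / n_oil = (MeOH/32) / (oil/885) = (MeOH * 885) / (32 * oil)
= (100.09 * 885) / (32 * 231.36)
= 11.9645

11.9645


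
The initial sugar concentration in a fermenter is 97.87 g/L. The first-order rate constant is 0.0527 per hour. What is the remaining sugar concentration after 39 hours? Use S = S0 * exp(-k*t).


S = S0 * exp(-k * t)
S = 97.87 * exp(-0.0527 * 39)
S = 12.5327 g/L

12.5327 g/L


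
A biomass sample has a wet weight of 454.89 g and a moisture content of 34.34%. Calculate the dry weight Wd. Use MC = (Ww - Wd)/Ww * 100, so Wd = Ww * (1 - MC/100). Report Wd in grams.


Wd = Ww * (1 - MC/100)
= 454.89 * (1 - 34.34/100)
= 298.6808 g

298.6808 g


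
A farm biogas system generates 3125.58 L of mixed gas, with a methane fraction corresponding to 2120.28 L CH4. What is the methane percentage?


CH4% = V_CH4 / V_total * 100
= 2120.28 / 3125.58 * 100
= 67.8364%

67.8364%


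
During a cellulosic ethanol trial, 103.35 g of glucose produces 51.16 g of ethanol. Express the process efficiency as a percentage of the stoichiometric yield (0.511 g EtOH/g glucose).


Fermentation efficiency = (actual / (0.511 * glucose)) * 100
= (51.16 / (0.511 * 103.35)) * 100
= 96.8722%

96.8722%


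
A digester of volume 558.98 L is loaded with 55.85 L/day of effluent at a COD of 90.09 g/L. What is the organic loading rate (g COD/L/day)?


OLR = Q * S / V
= 55.85 * 90.09 / 558.98
= 9.0013 g/L/day

9.0013 g/L/day


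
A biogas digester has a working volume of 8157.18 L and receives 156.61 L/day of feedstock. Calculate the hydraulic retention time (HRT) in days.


HRT = V / Q
= 8157.18 / 156.61
= 52.0859 days

52.0859 days


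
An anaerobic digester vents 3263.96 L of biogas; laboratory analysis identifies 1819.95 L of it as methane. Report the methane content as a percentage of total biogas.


CH4% = V_CH4 / V_total * 100
= 1819.95 / 3263.96 * 100
= 55.7590%

55.7590%


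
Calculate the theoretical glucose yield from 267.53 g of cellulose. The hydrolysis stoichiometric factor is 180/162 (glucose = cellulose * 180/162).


glucose = cellulose * 180/162
= 267.53 * 180/162
= 297.2556 g

297.2556 g


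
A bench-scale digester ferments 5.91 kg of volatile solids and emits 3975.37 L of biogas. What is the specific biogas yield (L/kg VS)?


Y = V / VS
= 3975.37 / 5.91
= 672.6514 L/kg VS

672.6514 L/kg VS


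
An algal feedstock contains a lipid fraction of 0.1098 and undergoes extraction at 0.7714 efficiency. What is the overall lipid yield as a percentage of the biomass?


Y = lipid_content * extraction_eff * 100
= 0.1098 * 0.7714 * 100
= 8.4700%

8.4700%


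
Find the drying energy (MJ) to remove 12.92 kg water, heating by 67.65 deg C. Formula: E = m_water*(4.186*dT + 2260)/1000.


E = m_water * (4.186 * dT + 2260) / 1000
= 12.92 * (4.186 * 67.65 + 2260) / 1000
= 32.8579 MJ

32.8579 MJ


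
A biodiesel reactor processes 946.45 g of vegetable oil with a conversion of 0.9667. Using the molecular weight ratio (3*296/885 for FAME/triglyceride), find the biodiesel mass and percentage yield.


m_FAME = oil * conv * (3 * 296 / 885) = oil * conv * (888/885)
= 946.45 * 0.9667 * 888 / 885
= 918.0347 g
Y = m_FAME / oil * 100 = conv * (888/885) * 100
= 0.9667 * 888 / 885 * 100
= 97.00%

918.0347 g FAME; Y = 97.00%


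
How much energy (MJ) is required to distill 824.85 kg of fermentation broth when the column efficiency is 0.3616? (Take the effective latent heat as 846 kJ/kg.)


E = m * 846 / (eta * 1000)
= 824.85 * 846 / (0.3616 * 1000)
= 1929.8205 MJ

1929.8205 MJ


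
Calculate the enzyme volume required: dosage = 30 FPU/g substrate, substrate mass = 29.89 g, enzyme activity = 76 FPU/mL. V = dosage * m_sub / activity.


V = dosage * m_sub / activity
V = 30 * 29.89 / 76
V = 11.7987 mL

11.7987 mL


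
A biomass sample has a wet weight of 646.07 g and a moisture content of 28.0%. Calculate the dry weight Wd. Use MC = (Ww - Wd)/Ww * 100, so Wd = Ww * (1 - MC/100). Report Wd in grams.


Wd = Ww * (1 - MC/100)
= 646.07 * (1 - 28.0/100)
= 465.1704 g

465.1704 g


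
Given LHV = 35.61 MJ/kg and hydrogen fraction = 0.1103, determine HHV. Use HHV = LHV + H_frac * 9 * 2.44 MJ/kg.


HHV = LHV + H_frac * 9 * 2.44
= 35.61 + 0.1103 * 9 * 2.44
= 38.0322 MJ/kg

38.0322 MJ/kg


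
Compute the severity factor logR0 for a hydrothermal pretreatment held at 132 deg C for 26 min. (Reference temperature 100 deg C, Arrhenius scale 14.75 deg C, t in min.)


logR0 = log10(t * exp((T - 100) / 14.75))
= log10(26 * exp((132 - 100) / 14.75))
= 2.3572

2.3572


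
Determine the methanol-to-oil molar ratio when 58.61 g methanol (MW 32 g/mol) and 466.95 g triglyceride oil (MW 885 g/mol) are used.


Molar ratio = n_MeOH / n_oil = (MeOH/32) / (oil/885) = (MeOH * 885) / (32 * oil)
= (58.61 * 885) / (32 * 466.95)
= 3.4713

3.4713


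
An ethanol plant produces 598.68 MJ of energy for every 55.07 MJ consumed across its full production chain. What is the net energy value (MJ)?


NEV = E_out - E_in
= 598.68 - 55.07
= 543.6100 MJ

543.6100 MJ


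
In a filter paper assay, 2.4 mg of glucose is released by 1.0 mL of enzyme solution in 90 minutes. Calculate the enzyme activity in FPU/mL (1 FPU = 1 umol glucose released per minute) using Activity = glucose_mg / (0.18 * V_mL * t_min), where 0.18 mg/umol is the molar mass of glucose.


Activity = glucose_mg / (0.18 mg/umol * V_mL * t_min)
= 2.4 / (0.18 * 1.0 * 90)
= 0.1481 FPU/mL

0.1481 FPU/mL


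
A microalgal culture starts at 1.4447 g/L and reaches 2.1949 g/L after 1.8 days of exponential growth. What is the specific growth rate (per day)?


mu = ln(X2/X1) / dt
= ln(2.1949/1.4447) / 1.8
= 0.2324 per day

0.2324 per day


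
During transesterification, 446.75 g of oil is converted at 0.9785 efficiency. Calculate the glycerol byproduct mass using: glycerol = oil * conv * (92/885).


glycerol = oil * conv * (92/885)
= 446.75 * 0.9785 * 92 / 885
= 45.4433 g

45.4433 g


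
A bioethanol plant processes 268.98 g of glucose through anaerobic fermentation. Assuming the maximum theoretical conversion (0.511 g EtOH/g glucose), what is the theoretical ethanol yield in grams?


Theoretical ethanol yield: m_EtOH = 0.511 * m_glucose
m_EtOH = 0.511 * 268.98 = 137.4488 g

137.4488 g


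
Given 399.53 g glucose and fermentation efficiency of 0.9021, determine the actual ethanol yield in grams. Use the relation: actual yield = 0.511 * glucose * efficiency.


Actual ethanol: m = 0.511 * 399.53 * 0.9021
m = 184.1726 g

184.1726 g


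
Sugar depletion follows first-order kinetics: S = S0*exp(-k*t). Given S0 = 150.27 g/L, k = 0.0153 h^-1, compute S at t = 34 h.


S = S0 * exp(-k * t)
S = 150.27 * exp(-0.0153 * 34)
S = 89.3207 g/L

89.3207 g/L


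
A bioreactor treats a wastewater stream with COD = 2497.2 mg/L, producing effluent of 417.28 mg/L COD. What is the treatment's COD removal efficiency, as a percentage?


eta = (COD_in - COD_out) / COD_in * 100
= (2497.2 - 417.28) / 2497.2 * 100
= 83.2901%

83.2901%


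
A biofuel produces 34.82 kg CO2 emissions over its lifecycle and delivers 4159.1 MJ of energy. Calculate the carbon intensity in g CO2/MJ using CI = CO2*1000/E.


CI = CO2 * 1000 / E
= 34.82 * 1000 / 4159.1
= 8.3720 g CO2/MJ

8.3720 g CO2/MJ


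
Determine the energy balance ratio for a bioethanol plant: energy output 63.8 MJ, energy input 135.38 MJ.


EROI = E_out / E_in
= 63.8 / 135.38
= 0.4713

0.4713


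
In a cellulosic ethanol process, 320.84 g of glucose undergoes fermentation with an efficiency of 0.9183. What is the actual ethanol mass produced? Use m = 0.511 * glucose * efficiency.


Actual ethanol: m = 0.511 * 320.84 * 0.9183
m = 150.5546 g

150.5546 g


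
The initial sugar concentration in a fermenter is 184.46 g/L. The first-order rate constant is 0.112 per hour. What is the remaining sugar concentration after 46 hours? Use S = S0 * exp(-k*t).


S = S0 * exp(-k * t)
S = 184.46 * exp(-0.112 * 46)
S = 1.0676 g/L

1.0676 g/L


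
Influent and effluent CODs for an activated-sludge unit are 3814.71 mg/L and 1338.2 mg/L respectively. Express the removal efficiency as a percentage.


eta = (COD_in - COD_out) / COD_in * 100
= (3814.71 - 1338.2) / 3814.71 * 100
= 64.9200%

64.9200%


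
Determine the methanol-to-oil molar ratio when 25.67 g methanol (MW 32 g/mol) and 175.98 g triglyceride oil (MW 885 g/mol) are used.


Molar ratio = n_MeOH / n_oil = (MeOH/32) / (oil/885) = (MeOH * 885) / (32 * oil)
= (25.67 * 885) / (32 * 175.98)
= 4.0342

4.0342


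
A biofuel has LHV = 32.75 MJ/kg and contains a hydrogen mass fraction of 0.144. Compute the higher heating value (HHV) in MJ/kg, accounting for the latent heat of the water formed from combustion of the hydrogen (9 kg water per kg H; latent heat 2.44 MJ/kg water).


HHV = LHV + H_frac * 9 * 2.44
= 32.75 + 0.144 * 9 * 2.44
= 35.9122 MJ/kg

35.9122 MJ/kg


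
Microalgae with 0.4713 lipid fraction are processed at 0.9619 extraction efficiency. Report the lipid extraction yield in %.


Y = lipid_content * extraction_eff * 100
= 0.4713 * 0.9619 * 100
= 45.3343%

45.3343%


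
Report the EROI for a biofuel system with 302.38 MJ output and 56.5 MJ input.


EROI = E_out / E_in
= 302.38 / 56.5
= 5.3519

5.3519


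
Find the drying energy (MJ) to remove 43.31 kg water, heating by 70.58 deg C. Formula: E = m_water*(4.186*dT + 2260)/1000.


E = m_water * (4.186 * dT + 2260) / 1000
= 43.31 * (4.186 * 70.58 + 2260) / 1000
= 110.6764 MJ

110.6764 MJ


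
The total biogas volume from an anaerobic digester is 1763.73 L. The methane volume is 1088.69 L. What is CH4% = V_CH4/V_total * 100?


CH4% = V_CH4 / V_total * 100
= 1088.69 / 1763.73 * 100
= 61.7266%

61.7266%


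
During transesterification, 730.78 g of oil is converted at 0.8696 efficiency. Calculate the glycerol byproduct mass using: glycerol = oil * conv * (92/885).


glycerol = oil * conv * (92/885)
= 730.78 * 0.8696 * 92 / 885
= 66.0619 g

66.0619 g


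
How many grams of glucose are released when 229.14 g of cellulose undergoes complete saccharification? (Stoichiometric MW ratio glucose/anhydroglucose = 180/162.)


glucose = cellulose * 180/162
= 229.14 * 180/162
= 254.6000 g

254.6000 g


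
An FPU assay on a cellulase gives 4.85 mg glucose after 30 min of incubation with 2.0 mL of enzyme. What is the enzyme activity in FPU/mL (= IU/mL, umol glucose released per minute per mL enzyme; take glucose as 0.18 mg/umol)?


Activity = glucose_mg / (0.18 mg/umol * V_mL * t_min)
= 4.85 / (0.18 * 2.0 * 30)
= 0.4491 FPU/mL

0.4491 FPU/mL


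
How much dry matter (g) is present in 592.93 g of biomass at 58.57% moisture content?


Wd = Ww * (1 - MC/100)
= 592.93 * (1 - 58.57/100)
= 245.6509 g

245.6509 g


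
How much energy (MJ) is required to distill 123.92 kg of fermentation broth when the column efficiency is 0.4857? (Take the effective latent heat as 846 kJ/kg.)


E = m * 846 / (eta * 1000)
= 123.92 * 846 / (0.4857 * 1000)
= 215.8458 MJ

215.8458 MJ


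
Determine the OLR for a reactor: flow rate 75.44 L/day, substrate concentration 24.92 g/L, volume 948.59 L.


OLR = Q * S / V
= 75.44 * 24.92 / 948.59
= 1.9819 g/L/day

1.9819 g/L/day


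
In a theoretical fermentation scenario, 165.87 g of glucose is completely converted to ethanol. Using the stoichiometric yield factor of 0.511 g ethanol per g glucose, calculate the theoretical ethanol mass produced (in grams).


Theoretical ethanol yield: m_EtOH = 0.511 * m_glucose
m_EtOH = 0.511 * 165.87 = 84.7596 g

84.7596 g


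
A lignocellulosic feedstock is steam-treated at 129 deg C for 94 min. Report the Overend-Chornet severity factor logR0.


logR0 = log10(t * exp((T - 100) / 14.75))
= log10(94 * exp((129 - 100) / 14.75))
= 2.8270

2.8270


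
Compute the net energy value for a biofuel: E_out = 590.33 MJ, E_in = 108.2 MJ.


NEV = E_out - E_in
= 590.33 - 108.2
= 482.1300 MJ

482.1300 MJ


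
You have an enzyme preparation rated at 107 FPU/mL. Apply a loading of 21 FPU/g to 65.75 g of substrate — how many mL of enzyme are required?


V = dosage * m_sub / activity
V = 21 * 65.75 / 107
V = 12.9042 mL

12.9042 mL


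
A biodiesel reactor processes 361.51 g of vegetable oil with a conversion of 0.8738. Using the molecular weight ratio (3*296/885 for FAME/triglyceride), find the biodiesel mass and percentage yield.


m_FAME = oil * conv * (3 * 296 / 885) = oil * conv * (888/885)
= 361.51 * 0.8738 * 888 / 885
= 316.9582 g
Y = m_FAME / oil * 100 = conv * (888/885) * 100
= 0.8738 * 888 / 885 * 100
= 87.68%

316.9582 g FAME; Y = 87.68%


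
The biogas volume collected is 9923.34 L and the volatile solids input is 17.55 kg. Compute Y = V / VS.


Y = V / VS
= 9923.34 / 17.55
= 565.4325 L/kg VS

565.4325 L/kg VS


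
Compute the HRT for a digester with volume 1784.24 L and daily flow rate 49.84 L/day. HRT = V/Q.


HRT = V / Q
= 1784.24 / 49.84
= 35.7994 days

35.7994 days


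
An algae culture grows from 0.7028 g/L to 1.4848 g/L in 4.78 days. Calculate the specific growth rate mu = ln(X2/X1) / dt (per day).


mu = ln(X2/X1) / dt
= ln(1.4848/0.7028) / 4.78
= 0.1565 per day

0.1565 per day


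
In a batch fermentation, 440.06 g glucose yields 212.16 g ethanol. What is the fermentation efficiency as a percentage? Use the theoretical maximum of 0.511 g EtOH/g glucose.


Fermentation efficiency = (actual / (0.511 * glucose)) * 100
= (212.16 / (0.511 * 440.06)) * 100
= 94.3476%

94.3476%


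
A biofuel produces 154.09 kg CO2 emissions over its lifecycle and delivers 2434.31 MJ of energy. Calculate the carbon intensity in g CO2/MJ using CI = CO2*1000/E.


CI = CO2 * 1000 / E
= 154.09 * 1000 / 2434.31
= 63.2993 g CO2/MJ

63.2993 g CO2/MJ


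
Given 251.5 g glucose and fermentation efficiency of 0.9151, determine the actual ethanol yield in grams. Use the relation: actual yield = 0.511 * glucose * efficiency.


Actual ethanol: m = 0.511 * 251.5 * 0.9151
m = 117.6054 g

117.6054 g


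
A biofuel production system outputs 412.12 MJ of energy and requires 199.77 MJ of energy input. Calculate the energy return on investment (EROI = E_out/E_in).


EROI = E_out / E_in
= 412.12 / 199.77
= 2.0630

2.0630


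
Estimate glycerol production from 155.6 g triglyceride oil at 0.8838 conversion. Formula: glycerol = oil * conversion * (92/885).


glycerol = oil * conv * (92/885)
= 155.6 * 0.8838 * 92 / 885
= 14.2958 g

14.2958 g


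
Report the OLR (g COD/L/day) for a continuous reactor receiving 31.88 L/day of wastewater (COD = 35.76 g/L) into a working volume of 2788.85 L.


OLR = Q * S / V
= 31.88 * 35.76 / 2788.85
= 0.4088 g/L/day

0.4088 g/L/day


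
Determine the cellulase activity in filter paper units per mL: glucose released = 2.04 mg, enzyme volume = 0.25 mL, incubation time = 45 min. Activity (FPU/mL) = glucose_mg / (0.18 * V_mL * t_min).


Activity = glucose_mg / (0.18 mg/umol * V_mL * t_min)
= 2.04 / (0.18 * 0.25 * 45)
= 1.0074 FPU/mL

1.0074 FPU/mL


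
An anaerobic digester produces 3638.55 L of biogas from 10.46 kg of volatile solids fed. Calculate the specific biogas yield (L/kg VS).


Y = V / VS
= 3638.55 / 10.46
= 347.8537 L/kg VS

347.8537 L/kg VS


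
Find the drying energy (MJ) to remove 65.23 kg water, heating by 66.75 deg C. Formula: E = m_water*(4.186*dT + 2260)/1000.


E = m_water * (4.186 * dT + 2260) / 1000
= 65.23 * (4.186 * 66.75 + 2260) / 1000
= 165.6461 MJ

165.6461 MJ


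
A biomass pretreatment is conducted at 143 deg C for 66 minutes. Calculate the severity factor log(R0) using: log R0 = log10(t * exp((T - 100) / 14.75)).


logR0 = log10(t * exp((T - 100) / 14.75))
= log10(66 * exp((143 - 100) / 14.75))
= 3.0856

3.0856


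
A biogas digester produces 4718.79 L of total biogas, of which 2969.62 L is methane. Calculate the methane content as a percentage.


CH4% = V_CH4 / V_total * 100
= 2969.62 / 4718.79 * 100
= 62.9318%

62.9318%


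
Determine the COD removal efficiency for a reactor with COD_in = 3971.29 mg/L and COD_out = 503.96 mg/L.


eta = (COD_in - COD_out) / COD_in * 100
= (3971.29 - 503.96) / 3971.29 * 100
= 87.3099%

87.3099%


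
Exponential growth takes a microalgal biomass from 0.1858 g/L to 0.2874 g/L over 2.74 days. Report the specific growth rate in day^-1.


mu = ln(X2/X1) / dt
= ln(0.2874/0.1858) / 2.74
= 0.1592 per day

0.1592 per day


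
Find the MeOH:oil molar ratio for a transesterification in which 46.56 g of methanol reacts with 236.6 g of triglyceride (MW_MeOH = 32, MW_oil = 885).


Molar ratio = n_MeOH / n_oil = (MeOH/32) / (oil/885) = (MeOH * 885) / (32 * oil)
= (46.56 * 885) / (32 * 236.6)
= 5.4424

5.4424


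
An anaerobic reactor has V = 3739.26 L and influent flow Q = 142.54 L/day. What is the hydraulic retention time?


HRT = V / Q
= 3739.26 / 142.54
= 26.2331 days

26.2331 days


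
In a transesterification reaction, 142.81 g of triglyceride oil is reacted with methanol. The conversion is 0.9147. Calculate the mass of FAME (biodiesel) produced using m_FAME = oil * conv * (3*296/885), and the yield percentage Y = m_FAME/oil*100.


m_FAME = oil * conv * (3 * 296 / 885) = oil * conv * (888/885)
= 142.81 * 0.9147 * 888 / 885
= 131.0711 g
Y = m_FAME / oil * 100 = conv * (888/885) * 100
= 0.9147 * 888 / 885 * 100
= 91.78%

131.0711 g FAME; Y = 91.78%
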